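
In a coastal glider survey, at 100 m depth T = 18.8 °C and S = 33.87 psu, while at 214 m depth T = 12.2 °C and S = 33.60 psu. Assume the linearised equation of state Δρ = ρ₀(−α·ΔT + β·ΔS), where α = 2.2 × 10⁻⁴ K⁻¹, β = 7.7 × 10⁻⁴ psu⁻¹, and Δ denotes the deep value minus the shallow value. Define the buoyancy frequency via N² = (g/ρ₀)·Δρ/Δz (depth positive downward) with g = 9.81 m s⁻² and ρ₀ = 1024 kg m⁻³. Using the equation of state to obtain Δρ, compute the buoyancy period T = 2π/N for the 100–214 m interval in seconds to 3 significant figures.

607 s

ΔT = -6.6 K, ΔS = -0.27 psu (deep − shallow).
Δρ/ρ₀ = −αΔT + βΔS = 1.452 × 10⁻³ − 2.079 × 10⁻⁴ = 1.2441 × 10⁻³, so Δρ ≈ 1.274 kg m⁻³.
N² = (g/ρ₀)·Δρ/Δz = g·(Δρ/ρ₀)/Δz = 9.81 × 1.2441 × 10⁻³ / 114 = 1.0706 × 10⁻⁴ s⁻².
N = √(1.0706 × 10⁻⁴) = 0.010347 rad s⁻¹ → T = 2π/N = 607.25 s ≈ 607 s.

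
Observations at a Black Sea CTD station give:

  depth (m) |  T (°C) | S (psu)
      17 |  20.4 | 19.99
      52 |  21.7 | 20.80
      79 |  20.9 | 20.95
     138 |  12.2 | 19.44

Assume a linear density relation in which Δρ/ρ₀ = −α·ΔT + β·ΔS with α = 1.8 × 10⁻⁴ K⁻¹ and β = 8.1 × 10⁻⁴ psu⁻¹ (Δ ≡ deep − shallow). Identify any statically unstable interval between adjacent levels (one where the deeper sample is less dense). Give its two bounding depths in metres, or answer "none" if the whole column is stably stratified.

none

Evaluate Δρ/ρ₀ = −αΔT + βΔS across each adjacent pair:
  17–52 m: −αΔT+βΔS = −(1.8 × 10⁻⁴)(+1.3)+(8.1 × 10⁻⁴)(+0.81) = 4.2 × 10⁻⁴ → stable
  52–79 m: −αΔT+βΔS = −(1.8 × 10⁻⁴)(-0.8)+(8.1 × 10⁻⁴)(+0.15) = 2.7 × 10⁻⁴ → stable
  79–138 m: −αΔT+βΔS = −(1.8 × 10⁻⁴)(-8.7)+(8.1 × 10⁻⁴)(-1.51) = 3.4 × 10⁻⁴ → stable
Every interval has Δρ > 0: the column is stably stratified throughout.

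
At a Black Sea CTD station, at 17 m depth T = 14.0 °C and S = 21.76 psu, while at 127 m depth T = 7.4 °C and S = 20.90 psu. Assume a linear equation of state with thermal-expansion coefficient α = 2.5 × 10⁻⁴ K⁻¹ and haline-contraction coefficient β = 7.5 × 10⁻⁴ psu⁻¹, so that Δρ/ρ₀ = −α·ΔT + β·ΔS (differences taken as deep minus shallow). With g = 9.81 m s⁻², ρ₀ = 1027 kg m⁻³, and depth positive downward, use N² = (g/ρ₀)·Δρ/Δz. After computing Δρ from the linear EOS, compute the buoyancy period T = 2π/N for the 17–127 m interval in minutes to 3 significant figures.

ΔT = -6.6 K, ΔS = -0.86 psu (deep − shallow).
Δρ/ρ₀ = −αΔT + βΔS = 1.65 × 10⁻³ − 6.45 × 10⁻⁴ = 1.005 × 10⁻³, so Δρ ≈ 1.032 kg m⁻³.
N² = (g/ρ₀)·Δρ/Δz = g·(Δρ/ρ₀)/Δz = 9.81 × 1.005 × 10⁻³ / 110 = 8.9628 × 10⁻⁵ s⁻².
N = √(8.9628 × 10⁻⁵) = 9.4672 × 10⁻³ rad s⁻¹ → T = 2π/N = 663.68 s = 11.061 min ≈ 11.1 min.

11.1 min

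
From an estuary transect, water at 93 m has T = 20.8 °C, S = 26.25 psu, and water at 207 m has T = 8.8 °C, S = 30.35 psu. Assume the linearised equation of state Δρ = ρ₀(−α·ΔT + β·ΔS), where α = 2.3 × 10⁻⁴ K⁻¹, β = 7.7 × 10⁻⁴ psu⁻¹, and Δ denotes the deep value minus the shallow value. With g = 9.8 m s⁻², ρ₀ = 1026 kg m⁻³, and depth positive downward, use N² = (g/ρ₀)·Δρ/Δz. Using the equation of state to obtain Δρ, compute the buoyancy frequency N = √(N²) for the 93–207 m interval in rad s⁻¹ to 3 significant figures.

0.0226 rad s⁻¹

ΔT = -12.0 K, ΔS = +4.10 psu (deep − shallow).
Δρ/ρ₀ = −αΔT + βΔS = 2.76 × 10⁻³ + 3.157 × 10⁻³ = 5.917 × 10⁻³, so Δρ ≈ 6.071 kg m⁻³.
N² = (g/ρ₀)·Δρ/Δz = g·(Δρ/ρ₀)/Δz = 9.8 × 5.917 × 10⁻³ / 114 = 5.0865 × 10⁻⁴ s⁻².
N = √(5.0865 × 10⁻⁴) = 0.022553 rad s⁻¹ ≈ 0.0226 rad s⁻¹.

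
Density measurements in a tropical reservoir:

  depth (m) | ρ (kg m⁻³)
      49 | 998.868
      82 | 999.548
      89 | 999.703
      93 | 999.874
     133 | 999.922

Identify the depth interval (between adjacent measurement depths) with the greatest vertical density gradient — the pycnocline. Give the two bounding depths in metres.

89–93 m

Compute the density gradient over each adjacent pair:
  49–82 m: Δρ/Δz = 0.680/33 = 0.021 kg m⁻⁴
  82–89 m: Δρ/Δz = 0.155/7 = 0.022 kg m⁻⁴
  89–93 m: Δρ/Δz = 0.171/4 = 0.043 kg m⁻⁴
  93–133 m: Δρ/Δz = 0.048/40 = 1.2 × 10⁻³ kg m⁻⁴
The largest gradient is in the 89–93 m interval — the pycnocline.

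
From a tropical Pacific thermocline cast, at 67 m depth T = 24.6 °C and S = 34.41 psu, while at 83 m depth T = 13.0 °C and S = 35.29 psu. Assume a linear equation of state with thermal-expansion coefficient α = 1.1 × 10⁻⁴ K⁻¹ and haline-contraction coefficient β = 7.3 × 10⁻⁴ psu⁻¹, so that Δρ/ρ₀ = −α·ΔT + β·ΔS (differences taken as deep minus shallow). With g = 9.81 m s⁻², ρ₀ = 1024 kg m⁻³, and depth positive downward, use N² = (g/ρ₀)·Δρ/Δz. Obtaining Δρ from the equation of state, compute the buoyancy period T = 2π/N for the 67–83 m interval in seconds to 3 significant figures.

183 s

ΔT = -11.6 K, ΔS = +0.88 psu (deep − shallow).
Δρ/ρ₀ = −αΔT + βΔS = 1.276 × 10⁻³ + 6.424 × 10⁻⁴ = 1.9184 × 10⁻³, so Δρ ≈ 1.964 kg m⁻³.
N² = (g/ρ₀)·Δρ/Δz = g·(Δρ/ρ₀)/Δz = 9.81 × 1.9184 × 10⁻³ / 16 = 1.1762 × 10⁻³ s⁻².
N = √(1.1762 × 10⁻³) = 0.034296 rad s⁻¹ → T = 2π/N = 183.20 s ≈ 183 s.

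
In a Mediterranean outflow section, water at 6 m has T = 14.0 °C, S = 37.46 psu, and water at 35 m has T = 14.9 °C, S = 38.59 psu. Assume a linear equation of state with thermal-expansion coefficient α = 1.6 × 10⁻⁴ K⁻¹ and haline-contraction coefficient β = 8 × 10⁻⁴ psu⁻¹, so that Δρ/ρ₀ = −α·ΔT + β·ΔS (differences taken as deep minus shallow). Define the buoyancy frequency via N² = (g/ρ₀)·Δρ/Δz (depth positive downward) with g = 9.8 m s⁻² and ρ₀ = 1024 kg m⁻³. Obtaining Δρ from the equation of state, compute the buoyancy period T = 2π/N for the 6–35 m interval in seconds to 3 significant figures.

392 s

ΔT = +0.9 K, ΔS = +1.13 psu (deep − shallow).
Δρ/ρ₀ = −αΔT + βΔS = -1.44 × 10⁻⁴ + 9.04 × 10⁻⁴ = 7.60 × 10⁻⁴, so Δρ ≈ 0.7782 kg m⁻³.
N² = (g/ρ₀)·Δρ/Δz = g·(Δρ/ρ₀)/Δz = 9.8 × 7.60 × 10⁻⁴ / 29 = 2.5683 × 10⁻⁴ s⁻².
N = √(2.5683 × 10⁻⁴) = 0.016026 rad s⁻¹ → T = 2π/N = 392.06 s ≈ 392 s.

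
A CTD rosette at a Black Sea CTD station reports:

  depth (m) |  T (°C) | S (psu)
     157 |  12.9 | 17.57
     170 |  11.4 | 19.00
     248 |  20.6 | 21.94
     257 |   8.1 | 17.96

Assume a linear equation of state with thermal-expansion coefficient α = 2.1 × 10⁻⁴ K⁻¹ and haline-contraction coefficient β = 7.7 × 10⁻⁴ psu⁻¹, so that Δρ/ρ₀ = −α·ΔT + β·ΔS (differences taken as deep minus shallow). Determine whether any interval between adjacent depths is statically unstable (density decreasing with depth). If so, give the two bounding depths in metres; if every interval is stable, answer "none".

248–257 m

Evaluate Δρ/ρ₀ = −αΔT + βΔS across each adjacent pair:
  157–170 m: −αΔT+βΔS = −(2.1 × 10⁻⁴)(-1.5)+(7.7 × 10⁻⁴)(+1.43) = 1.4 × 10⁻³ → stable
  170–248 m: −αΔT+βΔS = −(2.1 × 10⁻⁴)(+9.2)+(7.7 × 10⁻⁴)(+2.94) = 3.3 × 10⁻⁴ → stable
  248–257 m: −αΔT+βΔS = −(2.1 × 10⁻⁴)(-12.5)+(7.7 × 10⁻⁴)(-3.98) = -4.4 × 10⁻⁴ → UNSTABLE
The 248–257 m interval has Δρ < 0: lighter water underlies denser water.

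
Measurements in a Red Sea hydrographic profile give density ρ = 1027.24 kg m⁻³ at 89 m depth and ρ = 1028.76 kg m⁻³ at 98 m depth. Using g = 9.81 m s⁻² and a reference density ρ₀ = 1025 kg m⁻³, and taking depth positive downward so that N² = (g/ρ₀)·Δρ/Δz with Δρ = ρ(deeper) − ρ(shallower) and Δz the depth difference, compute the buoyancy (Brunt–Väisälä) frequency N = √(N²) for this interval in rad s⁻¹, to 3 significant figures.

0.0402 rad s⁻¹

Δρ = 1028.76 − 1027.24 = 1.52 kg m⁻³ over Δz = 98 − 89 = 9 m.
N² = (9.81/1025) × (1.52/9) = 1.6164 × 10⁻³ s⁻².
N = √(1.6164 × 10⁻³) = 0.040204 rad s⁻¹ ≈ 0.0402 rad s⁻¹.
Since Δρ > 0 the layer is stably stratified.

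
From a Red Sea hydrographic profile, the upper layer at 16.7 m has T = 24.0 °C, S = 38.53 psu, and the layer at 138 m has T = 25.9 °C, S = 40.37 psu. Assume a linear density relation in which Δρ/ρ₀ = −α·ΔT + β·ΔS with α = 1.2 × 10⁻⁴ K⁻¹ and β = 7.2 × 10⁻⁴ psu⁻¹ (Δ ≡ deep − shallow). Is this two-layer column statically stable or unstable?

stable

ΔT = 25.9 − 24.0 = +1.9 K and ΔS = 40.37 − 38.53 = +1.84 psu (deep − shallow).
−αΔT = -2.28 × 10⁻⁴; βΔS = 1.3248 × 10⁻³; sum Δρ/ρ₀ = 1.0968 × 10⁻³.
Δρ/ρ₀ > 0, so Δρ > 0: deeper water is denser → statically stable.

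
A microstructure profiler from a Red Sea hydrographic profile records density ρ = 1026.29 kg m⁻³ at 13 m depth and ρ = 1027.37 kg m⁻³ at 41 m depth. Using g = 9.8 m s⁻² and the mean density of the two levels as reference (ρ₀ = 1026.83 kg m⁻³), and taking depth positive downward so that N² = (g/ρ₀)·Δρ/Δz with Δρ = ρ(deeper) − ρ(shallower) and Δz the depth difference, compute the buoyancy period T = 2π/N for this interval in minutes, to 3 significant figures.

5.46 min

Δρ = 1027.37 − 1026.29 = 1.08 kg m⁻³ over Δz = 41 − 13 = 28 m.
N² = (9.8/1026.83) × (1.08/28) = 3.6812 × 10⁻⁴ s⁻².
N = √(3.6812 × 10⁻⁴) = 0.019186 rad s⁻¹, so T = 2π/N = 327.49 s = 5.4582 min ≈ 5.46 min.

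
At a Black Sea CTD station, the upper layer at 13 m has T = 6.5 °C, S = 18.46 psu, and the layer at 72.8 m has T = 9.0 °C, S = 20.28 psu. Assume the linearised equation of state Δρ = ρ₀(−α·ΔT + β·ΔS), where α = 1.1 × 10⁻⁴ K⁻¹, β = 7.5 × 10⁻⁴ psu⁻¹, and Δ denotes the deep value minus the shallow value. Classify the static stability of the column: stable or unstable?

stable

ΔT = 9.0 − 6.5 = +2.5 K and ΔS = 20.28 − 18.46 = +1.82 psu (deep − shallow).
−αΔT = -2.75 × 10⁻⁴; βΔS = 1.365 × 10⁻³; sum Δρ/ρ₀ = 1.09 × 10⁻³.
Δρ/ρ₀ > 0, so Δρ > 0: deeper water is denser → statically stable.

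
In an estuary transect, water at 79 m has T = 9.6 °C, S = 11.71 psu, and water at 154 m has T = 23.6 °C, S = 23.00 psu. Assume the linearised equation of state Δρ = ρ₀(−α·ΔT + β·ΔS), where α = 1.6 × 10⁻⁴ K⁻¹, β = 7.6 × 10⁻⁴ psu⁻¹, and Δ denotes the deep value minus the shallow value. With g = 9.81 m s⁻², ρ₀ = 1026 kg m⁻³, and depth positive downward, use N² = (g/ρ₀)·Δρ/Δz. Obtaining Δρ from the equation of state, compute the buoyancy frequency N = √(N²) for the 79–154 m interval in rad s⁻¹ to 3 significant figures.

0.0288 rad s⁻¹

ΔT = +14.0 K, ΔS = +11.29 psu (deep − shallow).
Δρ/ρ₀ = −αΔT + βΔS = -2.24 × 10⁻³ + 8.5804 × 10⁻³ = 6.3404 × 10⁻³, so Δρ ≈ 6.505 kg m⁻³.
N² = (g/ρ₀)·Δρ/Δz = g·(Δρ/ρ₀)/Δz = 9.81 × 6.3404 × 10⁻³ / 75 = 8.2932 × 10⁻⁴ s⁻².
N = √(8.2932 × 10⁻⁴) = 0.028798 rad s⁻¹ ≈ 0.0288 rad s⁻¹.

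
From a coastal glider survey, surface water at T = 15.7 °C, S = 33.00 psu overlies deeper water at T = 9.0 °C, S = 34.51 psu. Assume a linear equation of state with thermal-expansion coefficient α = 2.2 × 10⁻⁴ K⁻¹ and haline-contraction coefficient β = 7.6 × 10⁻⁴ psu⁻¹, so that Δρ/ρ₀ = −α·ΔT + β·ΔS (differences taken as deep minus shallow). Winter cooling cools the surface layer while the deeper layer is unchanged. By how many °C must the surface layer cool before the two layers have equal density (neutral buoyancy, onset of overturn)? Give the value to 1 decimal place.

Neutral buoyancy requires Δρ = 0, i.e. −α(T_deep − T_surf′) + β(S_deep − S_surf) = 0.
T_surf′ = T_deep − (β/α)·ΔS = 9.0 − (7.6 × 10⁻⁴/2.2 × 10⁻⁴)·(+1.51) = 3.784 °C.
Cooling required: 15.7 − (3.784) = 11.916 °C.

11.9 °C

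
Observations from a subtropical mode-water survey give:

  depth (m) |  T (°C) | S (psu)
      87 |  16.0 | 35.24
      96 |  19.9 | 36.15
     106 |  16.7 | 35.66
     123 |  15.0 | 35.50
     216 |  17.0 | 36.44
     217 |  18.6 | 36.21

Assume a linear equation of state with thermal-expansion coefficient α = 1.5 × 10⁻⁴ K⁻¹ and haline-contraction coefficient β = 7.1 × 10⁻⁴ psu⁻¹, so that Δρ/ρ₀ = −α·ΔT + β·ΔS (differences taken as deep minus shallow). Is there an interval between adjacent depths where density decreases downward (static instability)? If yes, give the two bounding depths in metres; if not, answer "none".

216–217 m

Evaluate Δρ/ρ₀ = −αΔT + βΔS across each adjacent pair:
  87–96 m: −αΔT+βΔS = −(1.5 × 10⁻⁴)(+3.9)+(7.1 × 10⁻⁴)(+0.91) = 6.1 × 10⁻⁵ → stable
  96–106 m: −αΔT+βΔS = −(1.5 × 10⁻⁴)(-3.2)+(7.1 × 10⁻⁴)(-0.49) = 1.3 × 10⁻⁴ → stable
  106–123 m: −αΔT+βΔS = −(1.5 × 10⁻⁴)(-1.7)+(7.1 × 10⁻⁴)(-0.16) = 1.4 × 10⁻⁴ → stable
  123–216 m: −αΔT+βΔS = −(1.5 × 10⁻⁴)(+2.0)+(7.1 × 10⁻⁴)(+0.94) = 3.7 × 10⁻⁴ → stable
  216–217 m: −αΔT+βΔS = −(1.5 × 10⁻⁴)(+1.6)+(7.1 × 10⁻⁴)(-0.23) = -4.0 × 10⁻⁴ → UNSTABLE
The 216–217 m interval has Δρ < 0: lighter water underlies denser water.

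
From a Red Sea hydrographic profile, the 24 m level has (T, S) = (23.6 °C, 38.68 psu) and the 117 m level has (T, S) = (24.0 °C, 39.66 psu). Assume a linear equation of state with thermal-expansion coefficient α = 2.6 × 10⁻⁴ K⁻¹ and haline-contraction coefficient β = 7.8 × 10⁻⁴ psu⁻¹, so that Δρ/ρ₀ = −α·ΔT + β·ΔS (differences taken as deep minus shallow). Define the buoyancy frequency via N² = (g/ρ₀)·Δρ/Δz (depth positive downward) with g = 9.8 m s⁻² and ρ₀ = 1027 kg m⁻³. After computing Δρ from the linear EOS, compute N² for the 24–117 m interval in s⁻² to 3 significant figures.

6.96 × 10⁻⁵ s⁻²

ΔT = +0.4 K, ΔS = +0.98 psu (deep − shallow).
Δρ/ρ₀ = −αΔT + βΔS = -1.04 × 10⁻⁴ + 7.644 × 10⁻⁴ = 6.604 × 10⁻⁴, so Δρ ≈ 0.6782 kg m⁻³.
N² = (g/ρ₀)·Δρ/Δz = g·(Δρ/ρ₀)/Δz = 9.8 × 6.604 × 10⁻⁴ / 93 = 6.9591 × 10⁻⁵ s⁻² ≈ 6.96 × 10⁻⁵ s⁻².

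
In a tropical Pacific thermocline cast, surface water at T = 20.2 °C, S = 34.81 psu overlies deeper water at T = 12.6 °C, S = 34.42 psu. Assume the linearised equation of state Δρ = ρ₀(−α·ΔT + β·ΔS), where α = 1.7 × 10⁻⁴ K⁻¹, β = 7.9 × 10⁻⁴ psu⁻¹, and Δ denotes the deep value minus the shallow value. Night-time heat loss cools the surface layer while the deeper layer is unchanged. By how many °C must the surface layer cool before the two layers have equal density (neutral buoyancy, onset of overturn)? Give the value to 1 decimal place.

5.8 °C

Neutral buoyancy requires Δρ = 0, i.e. −α(T_deep − T_surf′) + β(S_deep − S_surf) = 0.
T_surf′ = T_deep − (β/α)·ΔS = 12.6 − (7.9 × 10⁻⁴/1.7 × 10⁻⁴)·(-0.39) = 14.412 °C.
Cooling required: 20.2 − (14.412) = 5.788 °C.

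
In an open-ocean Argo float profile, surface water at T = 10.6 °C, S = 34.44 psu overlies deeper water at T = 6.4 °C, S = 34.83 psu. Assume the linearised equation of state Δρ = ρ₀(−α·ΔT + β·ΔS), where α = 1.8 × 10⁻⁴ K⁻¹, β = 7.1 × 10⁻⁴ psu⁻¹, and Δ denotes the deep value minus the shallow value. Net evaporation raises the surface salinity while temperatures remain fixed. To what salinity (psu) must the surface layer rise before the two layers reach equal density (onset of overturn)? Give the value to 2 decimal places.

Neutral buoyancy requires −α(T_deep − T_surf) + β(S_deep − S_surf′) = 0.
S_surf′ = S_deep − (α/β)·ΔT = 34.83 − (1.8 × 10⁻⁴/7.1 × 10⁻⁴)·(-4.2) = 35.8948 psu.
Increase required: 35.8948 − 34.44 = 1.4548 psu.

35.89 psu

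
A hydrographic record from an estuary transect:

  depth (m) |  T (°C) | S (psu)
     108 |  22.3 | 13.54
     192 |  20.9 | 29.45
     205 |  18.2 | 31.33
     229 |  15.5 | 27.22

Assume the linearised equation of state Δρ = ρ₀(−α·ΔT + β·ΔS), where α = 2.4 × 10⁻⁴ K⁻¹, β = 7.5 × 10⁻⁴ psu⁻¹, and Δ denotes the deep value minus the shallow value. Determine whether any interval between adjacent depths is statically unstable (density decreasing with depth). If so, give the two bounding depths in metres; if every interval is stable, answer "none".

205–229 m

Evaluate Δρ/ρ₀ = −αΔT + βΔS across each adjacent pair:
  108–192 m: −αΔT+βΔS = −(2.4 × 10⁻⁴)(-1.4)+(7.5 × 10⁻⁴)(+15.91) = 0.012 → stable
  192–205 m: −αΔT+βΔS = −(2.4 × 10⁻⁴)(-2.7)+(7.5 × 10⁻⁴)(+1.88) = 2.1 × 10⁻³ → stable
  205–229 m: −αΔT+βΔS = −(2.4 × 10⁻⁴)(-2.7)+(7.5 × 10⁻⁴)(-4.11) = -2.4 × 10⁻³ → UNSTABLE
The 205–229 m interval has Δρ < 0: lighter water underlies denser water.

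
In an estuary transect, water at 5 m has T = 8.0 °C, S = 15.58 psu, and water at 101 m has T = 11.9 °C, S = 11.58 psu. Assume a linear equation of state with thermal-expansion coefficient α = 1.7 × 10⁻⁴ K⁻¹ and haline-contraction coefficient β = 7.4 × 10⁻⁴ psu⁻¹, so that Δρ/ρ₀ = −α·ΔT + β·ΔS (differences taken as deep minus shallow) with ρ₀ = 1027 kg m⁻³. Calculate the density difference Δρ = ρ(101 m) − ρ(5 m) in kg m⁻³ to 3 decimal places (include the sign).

-3.721 kg m⁻³

ΔT = +3.9 K, ΔS = -4.00 psu (deep − shallow).
Δρ/ρ₀ = −(1.7 × 10⁻⁴)(+3.9) + (7.4 × 10⁻⁴)(-4.00) = -3.623 × 10⁻³.
Δρ = 1027 × (-3.623 × 10⁻³) = -3.721 kg m⁻³.
Negative Δρ: lighter below, statically unstable.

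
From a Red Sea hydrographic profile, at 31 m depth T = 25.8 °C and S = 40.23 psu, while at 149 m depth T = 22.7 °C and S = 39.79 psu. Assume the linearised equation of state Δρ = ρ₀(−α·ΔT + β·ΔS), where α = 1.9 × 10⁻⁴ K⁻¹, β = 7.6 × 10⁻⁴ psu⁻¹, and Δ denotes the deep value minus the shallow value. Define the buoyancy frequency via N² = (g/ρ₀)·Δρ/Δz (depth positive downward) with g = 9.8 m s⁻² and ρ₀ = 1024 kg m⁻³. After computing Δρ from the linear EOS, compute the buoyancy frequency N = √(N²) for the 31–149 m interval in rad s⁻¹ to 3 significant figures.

4.60 × 10⁻³ rad s⁻¹

ΔT = -3.1 K, ΔS = -0.44 psu (deep − shallow).
Δρ/ρ₀ = −αΔT + βΔS = 5.89 × 10⁻⁴ − 3.344 × 10⁻⁴ = 2.546 × 10⁻⁴, so Δρ ≈ 0.2607 kg m⁻³.
N² = (g/ρ₀)·Δρ/Δz = g·(Δρ/ρ₀)/Δz = 9.8 × 2.546 × 10⁻⁴ / 118 = 2.1145 × 10⁻⁵ s⁻².
N = √(2.1145 × 10⁻⁵) = 4.5984 × 10⁻³ rad s⁻¹ ≈ 4.60 × 10⁻³ rad s⁻¹.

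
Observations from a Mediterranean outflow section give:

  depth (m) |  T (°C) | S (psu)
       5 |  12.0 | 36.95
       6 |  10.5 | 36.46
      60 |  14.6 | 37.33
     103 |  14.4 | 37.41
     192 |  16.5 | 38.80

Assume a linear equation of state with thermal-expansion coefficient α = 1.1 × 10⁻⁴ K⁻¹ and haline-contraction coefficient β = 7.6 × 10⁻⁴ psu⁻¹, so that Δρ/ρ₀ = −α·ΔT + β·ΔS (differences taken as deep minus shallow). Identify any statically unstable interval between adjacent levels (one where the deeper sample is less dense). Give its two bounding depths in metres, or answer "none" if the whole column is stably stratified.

Evaluate Δρ/ρ₀ = −αΔT + βΔS across each adjacent pair:
  5–6 m: −αΔT+βΔS = −(1.1 × 10⁻⁴)(-1.5)+(7.6 × 10⁻⁴)(-0.49) = -2.1 × 10⁻⁴ → UNSTABLE
  6–60 m: −αΔT+βΔS = −(1.1 × 10⁻⁴)(+4.1)+(7.6 × 10⁻⁴)(+0.87) = 2.1 × 10⁻⁴ → stable
  60–103 m: −αΔT+βΔS = −(1.1 × 10⁻⁴)(-0.2)+(7.6 × 10⁻⁴)(+0.08) = 8.3 × 10⁻⁵ → stable
  103–192 m: −αΔT+βΔS = −(1.1 × 10⁻⁴)(+2.1)+(7.6 × 10⁻⁴)(+1.39) = 8.3 × 10⁻⁴ → stable
The 5–6 m interval has Δρ < 0: lighter water underlies denser water.

5–6 m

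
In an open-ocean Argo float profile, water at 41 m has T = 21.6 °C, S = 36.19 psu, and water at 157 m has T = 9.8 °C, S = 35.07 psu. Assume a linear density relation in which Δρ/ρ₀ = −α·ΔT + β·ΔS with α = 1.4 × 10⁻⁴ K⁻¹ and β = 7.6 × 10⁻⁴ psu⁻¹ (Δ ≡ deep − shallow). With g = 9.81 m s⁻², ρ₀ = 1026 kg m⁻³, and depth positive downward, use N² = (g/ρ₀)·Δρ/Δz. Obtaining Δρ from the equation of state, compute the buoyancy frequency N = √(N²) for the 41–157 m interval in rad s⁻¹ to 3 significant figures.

8.23 × 10⁻³ rad s⁻¹

ΔT = -11.8 K, ΔS = -1.12 psu (deep − shallow).
Δρ/ρ₀ = −αΔT + βΔS = 1.652 × 10⁻³ − 8.512 × 10⁻⁴ = 8.008 × 10⁻⁴, so Δρ ≈ 0.8216 kg m⁻³.
N² = (g/ρ₀)·Δρ/Δz = g·(Δρ/ρ₀)/Δz = 9.81 × 8.008 × 10⁻⁴ / 116 = 6.7723 × 10⁻⁵ s⁻².
N = √(6.7723 × 10⁻⁵) = 8.2294 × 10⁻³ rad s⁻¹ ≈ 8.23 × 10⁻³ rad s⁻¹.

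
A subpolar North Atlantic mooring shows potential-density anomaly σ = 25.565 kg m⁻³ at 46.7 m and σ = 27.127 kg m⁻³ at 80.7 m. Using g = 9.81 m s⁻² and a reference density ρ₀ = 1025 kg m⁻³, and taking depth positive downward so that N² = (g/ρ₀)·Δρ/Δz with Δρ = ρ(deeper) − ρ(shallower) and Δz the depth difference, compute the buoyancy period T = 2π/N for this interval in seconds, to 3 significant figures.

300 s

Δρ = 1027.127 − 1025.565 = 1.562 kg m⁻³ over Δz = 80.7 − 46.7 = 34 m.
N² = (9.81/1025) × (1.562/34) = 4.3969 × 10⁻⁴ s⁻².
N = √(4.3969 × 10⁻⁴) = 0.020969 rad s⁻¹, so T = 2π/N = 299.64 s ≈ 300 s.
A positive N² confirms static stability across the interval.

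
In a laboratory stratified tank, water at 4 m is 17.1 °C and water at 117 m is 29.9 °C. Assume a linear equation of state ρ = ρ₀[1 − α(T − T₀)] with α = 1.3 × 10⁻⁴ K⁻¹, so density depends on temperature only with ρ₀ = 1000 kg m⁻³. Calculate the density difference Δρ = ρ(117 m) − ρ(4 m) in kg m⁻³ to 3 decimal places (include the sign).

-1.664 kg m⁻³

ΔT = +12.8 K, Δρ/ρ₀ = −αΔT = -1.664 × 10⁻³.
Δρ = 1000 × (-1.664 × 10⁻³) = -1.664 kg m⁻³.
Negative Δρ: lighter below, statically unstable.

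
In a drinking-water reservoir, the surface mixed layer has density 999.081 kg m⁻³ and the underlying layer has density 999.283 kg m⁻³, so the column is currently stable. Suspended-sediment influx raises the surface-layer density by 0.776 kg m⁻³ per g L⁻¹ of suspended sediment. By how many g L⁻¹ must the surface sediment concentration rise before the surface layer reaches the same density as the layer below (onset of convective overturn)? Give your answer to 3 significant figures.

0.260 g L⁻¹

Density deficit of the surface layer: 999.283 − 999.081 = 0.202 kg m⁻³.
Required change = 0.202 / 0.776 = 0.260 g L⁻¹.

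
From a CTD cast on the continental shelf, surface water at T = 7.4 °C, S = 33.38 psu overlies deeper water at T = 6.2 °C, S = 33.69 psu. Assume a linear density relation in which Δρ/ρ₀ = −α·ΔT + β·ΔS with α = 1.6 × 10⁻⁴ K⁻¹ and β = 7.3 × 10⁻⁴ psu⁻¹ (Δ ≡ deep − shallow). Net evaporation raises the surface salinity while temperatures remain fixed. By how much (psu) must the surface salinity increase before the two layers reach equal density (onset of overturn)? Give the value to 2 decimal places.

Neutral buoyancy requires −α(T_deep − T_surf) + β(S_deep − S_surf′) = 0.
S_surf′ = S_deep − (α/β)·ΔT = 33.69 − (1.6 × 10⁻⁴/7.3 × 10⁻⁴)·(-1.2) = 33.9530 psu.
Increase required: 33.9530 − 33.38 = 0.5730 psu.

0.57 psu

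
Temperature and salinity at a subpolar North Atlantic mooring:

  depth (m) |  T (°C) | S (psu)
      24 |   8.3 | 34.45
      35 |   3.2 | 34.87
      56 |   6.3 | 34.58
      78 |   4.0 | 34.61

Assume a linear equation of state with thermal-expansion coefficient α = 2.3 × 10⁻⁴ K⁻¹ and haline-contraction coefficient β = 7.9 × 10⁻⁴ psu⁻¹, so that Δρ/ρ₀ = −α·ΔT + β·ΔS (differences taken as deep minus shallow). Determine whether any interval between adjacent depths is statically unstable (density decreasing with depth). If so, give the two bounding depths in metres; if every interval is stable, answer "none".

Evaluate Δρ/ρ₀ = −αΔT + βΔS across each adjacent pair:
  24–35 m: −αΔT+βΔS = −(2.3 × 10⁻⁴)(-5.1)+(7.9 × 10⁻⁴)(+0.42) = 1.5 × 10⁻³ → stable
  35–56 m: −αΔT+βΔS = −(2.3 × 10⁻⁴)(+3.1)+(7.9 × 10⁻⁴)(-0.29) = -9.4 × 10⁻⁴ → UNSTABLE
  56–78 m: −αΔT+βΔS = −(2.3 × 10⁻⁴)(-2.3)+(7.9 × 10⁻⁴)(+0.03) = 5.5 × 10⁻⁴ → stable
The 35–56 m interval has Δρ < 0: lighter water underlies denser water.

35–56 m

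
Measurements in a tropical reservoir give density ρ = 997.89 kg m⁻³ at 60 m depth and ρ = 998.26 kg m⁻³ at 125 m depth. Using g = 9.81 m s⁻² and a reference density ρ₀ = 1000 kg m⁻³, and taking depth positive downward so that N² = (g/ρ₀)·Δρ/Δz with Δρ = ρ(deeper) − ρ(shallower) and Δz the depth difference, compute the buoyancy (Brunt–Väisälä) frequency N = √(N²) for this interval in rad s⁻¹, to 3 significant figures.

7.47 × 10⁻³ rad s⁻¹

Δρ = 998.26 − 997.89 = 0.37 kg m⁻³ over Δz = 125 − 60 = 65 m.
N² = (9.81/1000) × (0.37/65) = 5.5842 × 10⁻⁵ s⁻².
N = √(5.5842 × 10⁻⁵) = 7.4728 × 10⁻³ rad s⁻¹ ≈ 7.47 × 10⁻³ rad s⁻¹.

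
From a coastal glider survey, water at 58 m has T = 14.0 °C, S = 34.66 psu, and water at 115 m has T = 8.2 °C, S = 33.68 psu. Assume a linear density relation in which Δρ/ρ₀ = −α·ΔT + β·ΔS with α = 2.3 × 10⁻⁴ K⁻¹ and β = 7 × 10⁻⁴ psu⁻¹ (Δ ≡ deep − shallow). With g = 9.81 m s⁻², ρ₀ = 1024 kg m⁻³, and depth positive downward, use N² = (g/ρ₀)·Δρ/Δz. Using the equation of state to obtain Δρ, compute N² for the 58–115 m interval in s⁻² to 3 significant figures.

1.12 × 10⁻⁴ s⁻²

ΔT = -5.8 K, ΔS = -0.98 psu (deep − shallow).
Δρ/ρ₀ = −αΔT + βΔS = 1.334 × 10⁻³ − 6.86 × 10⁻⁴ = 6.48 × 10⁻⁴, so Δρ ≈ 0.6636 kg m⁻³.
N² = (g/ρ₀)·Δρ/Δz = g·(Δρ/ρ₀)/Δz = 9.81 × 6.48 × 10⁻⁴ / 57 = 1.1152 × 10⁻⁴ s⁻² ≈ 1.12 × 10⁻⁴ s⁻².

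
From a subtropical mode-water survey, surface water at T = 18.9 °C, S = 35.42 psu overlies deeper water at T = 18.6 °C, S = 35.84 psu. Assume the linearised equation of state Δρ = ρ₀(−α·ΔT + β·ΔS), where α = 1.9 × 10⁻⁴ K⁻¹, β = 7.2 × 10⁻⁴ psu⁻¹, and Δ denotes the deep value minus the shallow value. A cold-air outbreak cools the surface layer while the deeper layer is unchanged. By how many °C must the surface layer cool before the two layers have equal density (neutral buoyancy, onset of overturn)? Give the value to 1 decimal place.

1.9 °C

Neutral buoyancy requires Δρ = 0, i.e. −α(T_deep − T_surf′) + β(S_deep − S_surf) = 0.
T_surf′ = T_deep − (β/α)·ΔS = 18.6 − (7.2 × 10⁻⁴/1.9 × 10⁻⁴)·(+0.42) = 17.008 °C.
Cooling required: 18.9 − (17.008) = 1.892 °C.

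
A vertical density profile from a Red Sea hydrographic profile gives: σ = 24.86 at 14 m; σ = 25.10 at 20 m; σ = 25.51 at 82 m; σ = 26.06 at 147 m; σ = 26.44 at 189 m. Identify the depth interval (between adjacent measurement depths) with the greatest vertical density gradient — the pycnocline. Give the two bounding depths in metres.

14–20 m

Compute the density gradient over each adjacent pair:
  14–20 m: Δρ/Δz = 0.24/6 = 0.040 kg m⁻⁴
  20–82 m: Δρ/Δz = 0.41/62 = 6.6 × 10⁻³ kg m⁻⁴
  82–147 m: Δρ/Δz = 0.55/65 = 8.5 × 10⁻³ kg m⁻⁴
  147–189 m: Δρ/Δz = 0.38/42 = 9.0 × 10⁻³ kg m⁻⁴
The largest gradient is in the 14–20 m interval — the pycnocline.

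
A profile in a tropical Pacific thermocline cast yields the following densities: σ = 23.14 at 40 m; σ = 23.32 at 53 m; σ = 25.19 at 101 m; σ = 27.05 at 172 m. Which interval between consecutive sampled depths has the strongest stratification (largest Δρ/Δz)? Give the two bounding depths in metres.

53–101 m

Compute the density gradient over each adjacent pair:
  40–53 m: Δρ/Δz = 0.18/13 = 0.014 kg m⁻⁴
  53–101 m: Δρ/Δz = 1.87/48 = 0.039 kg m⁻⁴
  101–172 m: Δρ/Δz = 1.86/71 = 0.026 kg m⁻⁴
The largest gradient is in the 53–101 m interval — the pycnocline.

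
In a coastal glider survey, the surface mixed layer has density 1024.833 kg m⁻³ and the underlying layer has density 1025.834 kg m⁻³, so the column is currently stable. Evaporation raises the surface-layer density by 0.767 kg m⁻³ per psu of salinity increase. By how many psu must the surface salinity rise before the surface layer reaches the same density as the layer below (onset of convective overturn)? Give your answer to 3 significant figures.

Density deficit of the surface layer: 1025.834 − 1024.833 = 1.001 kg m⁻³.
Required change = 1.001 / 0.767 = 1.31 psu.

1.31 psu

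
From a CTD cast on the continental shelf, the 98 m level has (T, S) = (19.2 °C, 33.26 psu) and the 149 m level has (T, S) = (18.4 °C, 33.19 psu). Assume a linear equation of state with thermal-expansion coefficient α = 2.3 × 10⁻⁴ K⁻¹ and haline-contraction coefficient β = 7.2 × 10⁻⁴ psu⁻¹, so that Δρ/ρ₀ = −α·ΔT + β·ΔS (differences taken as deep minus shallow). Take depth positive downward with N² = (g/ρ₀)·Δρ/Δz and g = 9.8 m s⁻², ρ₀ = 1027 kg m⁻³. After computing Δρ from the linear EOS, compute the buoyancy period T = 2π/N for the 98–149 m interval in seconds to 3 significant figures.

1.24 × 10³ s

ΔT = -0.8 K, ΔS = -0.07 psu (deep − shallow).
Δρ/ρ₀ = −αΔT + βΔS = 1.84 × 10⁻⁴ − 5.04 × 10⁻⁵ = 1.336 × 10⁻⁴, so Δρ ≈ 0.1372 kg m⁻³.
N² = (g/ρ₀)·Δρ/Δz = g·(Δρ/ρ₀)/Δz = 9.8 × 1.336 × 10⁻⁴ / 51 = 2.5672 × 10⁻⁵ s⁻².
N = √(2.5672 × 10⁻⁵) = 5.0668 × 10⁻³ rad s⁻¹ → T = 2π/N = 1.2401 × 10³ s ≈ 1.24 × 10³ s.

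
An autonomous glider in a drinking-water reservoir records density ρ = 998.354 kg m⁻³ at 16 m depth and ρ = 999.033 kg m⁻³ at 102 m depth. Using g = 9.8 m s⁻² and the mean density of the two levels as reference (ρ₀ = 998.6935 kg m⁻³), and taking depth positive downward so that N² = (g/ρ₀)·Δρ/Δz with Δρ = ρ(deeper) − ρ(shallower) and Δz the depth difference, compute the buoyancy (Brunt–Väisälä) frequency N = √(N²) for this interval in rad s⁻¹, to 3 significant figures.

Δρ = 999.033 − 998.354 = 0.679 kg m⁻³ over Δz = 102 − 16 = 86 m.
N² = (9.8/998.6935) × (0.679/86) = 7.7476 × 10⁻⁵ s⁻².
N = √(7.7476 × 10⁻⁵) = 8.8020 × 10⁻³ rad s⁻¹ ≈ 8.80 × 10⁻³ rad s⁻¹.

8.80 × 10⁻³ rad s⁻¹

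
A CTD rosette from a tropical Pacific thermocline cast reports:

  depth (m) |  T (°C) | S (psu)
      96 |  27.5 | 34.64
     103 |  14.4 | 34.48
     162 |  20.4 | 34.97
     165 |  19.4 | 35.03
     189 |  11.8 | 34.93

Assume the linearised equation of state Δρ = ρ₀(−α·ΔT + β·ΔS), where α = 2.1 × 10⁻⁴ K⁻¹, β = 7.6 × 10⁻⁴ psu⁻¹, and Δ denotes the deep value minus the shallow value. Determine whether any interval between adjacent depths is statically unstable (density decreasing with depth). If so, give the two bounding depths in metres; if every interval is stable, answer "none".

103–162 m

Evaluate Δρ/ρ₀ = −αΔT + βΔS across each adjacent pair:
  96–103 m: −αΔT+βΔS = −(2.1 × 10⁻⁴)(-13.1)+(7.6 × 10⁻⁴)(-0.16) = 2.6 × 10⁻³ → stable
  103–162 m: −αΔT+βΔS = −(2.1 × 10⁻⁴)(+6.0)+(7.6 × 10⁻⁴)(+0.49) = -8.9 × 10⁻⁴ → UNSTABLE
  162–165 m: −αΔT+βΔS = −(2.1 × 10⁻⁴)(-1.0)+(7.6 × 10⁻⁴)(+0.06) = 2.6 × 10⁻⁴ → stable
  165–189 m: −αΔT+βΔS = −(2.1 × 10⁻⁴)(-7.6)+(7.6 × 10⁻⁴)(-0.10) = 1.5 × 10⁻³ → stable
The 103–162 m interval has Δρ < 0: lighter water underlies denser water.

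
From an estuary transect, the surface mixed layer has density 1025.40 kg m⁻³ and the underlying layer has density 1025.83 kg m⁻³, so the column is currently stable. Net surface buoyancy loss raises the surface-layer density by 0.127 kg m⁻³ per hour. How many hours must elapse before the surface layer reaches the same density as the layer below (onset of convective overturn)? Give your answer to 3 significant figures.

3.39 hours

Density deficit of the surface layer: 1025.83 − 1025.40 = 0.43 kg m⁻³.
Required change = 0.43 / 0.127 = 3.39 hours.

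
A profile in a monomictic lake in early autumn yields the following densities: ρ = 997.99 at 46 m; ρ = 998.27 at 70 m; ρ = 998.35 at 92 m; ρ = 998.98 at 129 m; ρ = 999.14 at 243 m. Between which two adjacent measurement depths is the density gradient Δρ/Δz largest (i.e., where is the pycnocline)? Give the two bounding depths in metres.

Compute the density gradient over each adjacent pair:
  46–70 m: Δρ/Δz = 0.28/24 = 0.012 kg m⁻⁴
  70–92 m: Δρ/Δz = 0.08/22 = 3.6 × 10⁻³ kg m⁻⁴
  92–129 m: Δρ/Δz = 0.63/37 = 0.017 kg m⁻⁴
  129–243 m: Δρ/Δz = 0.16/114 = 1.4 × 10⁻³ kg m⁻⁴
The largest gradient is in the 92–129 m interval — the pycnocline.

92–129 m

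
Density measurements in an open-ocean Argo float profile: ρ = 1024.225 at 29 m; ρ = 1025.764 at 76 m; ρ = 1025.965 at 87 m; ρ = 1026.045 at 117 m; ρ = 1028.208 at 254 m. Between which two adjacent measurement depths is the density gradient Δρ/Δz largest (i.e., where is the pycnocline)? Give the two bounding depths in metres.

Compute the density gradient over each adjacent pair:
  29–76 m: Δρ/Δz = 1.539/47 = 0.033 kg m⁻⁴
  76–87 m: Δρ/Δz = 0.201/11 = 0.018 kg m⁻⁴
  87–117 m: Δρ/Δz = 0.080/30 = 2.7 × 10⁻³ kg m⁻⁴
  117–254 m: Δρ/Δz = 2.163/137 = 0.016 kg m⁻⁴
The largest gradient is in the 29–76 m interval — the pycnocline.

29–76 m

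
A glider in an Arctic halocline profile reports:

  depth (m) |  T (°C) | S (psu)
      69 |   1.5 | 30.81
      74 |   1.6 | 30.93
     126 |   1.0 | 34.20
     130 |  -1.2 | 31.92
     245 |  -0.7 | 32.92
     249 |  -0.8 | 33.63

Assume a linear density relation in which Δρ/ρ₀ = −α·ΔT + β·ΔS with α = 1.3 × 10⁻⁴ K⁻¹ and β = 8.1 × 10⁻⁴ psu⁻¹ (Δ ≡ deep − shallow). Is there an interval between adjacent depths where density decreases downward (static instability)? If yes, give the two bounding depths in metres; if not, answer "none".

126–130 m

Evaluate Δρ/ρ₀ = −αΔT + βΔS across each adjacent pair:
  69–74 m: −αΔT+βΔS = −(1.3 × 10⁻⁴)(+0.1)+(8.1 × 10⁻⁴)(+0.12) = 8.4 × 10⁻⁵ → stable
  74–126 m: −αΔT+βΔS = −(1.3 × 10⁻⁴)(-0.6)+(8.1 × 10⁻⁴)(+3.27) = 2.7 × 10⁻³ → stable
  126–130 m: −αΔT+βΔS = −(1.3 × 10⁻⁴)(-2.2)+(8.1 × 10⁻⁴)(-2.28) = -1.6 × 10⁻³ → UNSTABLE
  130–245 m: −αΔT+βΔS = −(1.3 × 10⁻⁴)(+0.5)+(8.1 × 10⁻⁴)(+1.00) = 7.5 × 10⁻⁴ → stable
  245–249 m: −αΔT+βΔS = −(1.3 × 10⁻⁴)(-0.1)+(8.1 × 10⁻⁴)(+0.71) = 5.9 × 10⁻⁴ → stable
The 126–130 m interval has Δρ < 0: lighter water underlies denser water.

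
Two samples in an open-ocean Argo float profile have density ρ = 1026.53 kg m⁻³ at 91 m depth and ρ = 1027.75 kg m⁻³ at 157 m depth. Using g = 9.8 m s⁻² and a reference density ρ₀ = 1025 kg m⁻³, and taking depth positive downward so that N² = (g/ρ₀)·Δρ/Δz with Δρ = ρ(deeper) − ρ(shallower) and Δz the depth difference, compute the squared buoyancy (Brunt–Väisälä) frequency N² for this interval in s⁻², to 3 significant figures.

Δρ = 1027.75 − 1026.53 = 1.22 kg m⁻³ over Δz = 157 − 91 = 66 m.
N² = (9.8/1025) × (1.22/66) = 1.7673 × 10⁻⁴ s⁻² ≈ 1.77 × 10⁻⁴ s⁻².

1.77 × 10⁻⁴ s⁻²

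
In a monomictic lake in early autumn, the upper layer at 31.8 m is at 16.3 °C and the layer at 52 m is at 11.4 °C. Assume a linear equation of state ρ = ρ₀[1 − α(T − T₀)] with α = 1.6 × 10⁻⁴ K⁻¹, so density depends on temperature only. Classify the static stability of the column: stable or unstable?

stable

ΔT = 11.4 − 16.3 = -4.9 K, so Δρ/ρ₀ = −αΔT = 7.84 × 10⁻⁴.
Δρ/ρ₀ > 0, so Δρ > 0: deeper water is denser → statically stable.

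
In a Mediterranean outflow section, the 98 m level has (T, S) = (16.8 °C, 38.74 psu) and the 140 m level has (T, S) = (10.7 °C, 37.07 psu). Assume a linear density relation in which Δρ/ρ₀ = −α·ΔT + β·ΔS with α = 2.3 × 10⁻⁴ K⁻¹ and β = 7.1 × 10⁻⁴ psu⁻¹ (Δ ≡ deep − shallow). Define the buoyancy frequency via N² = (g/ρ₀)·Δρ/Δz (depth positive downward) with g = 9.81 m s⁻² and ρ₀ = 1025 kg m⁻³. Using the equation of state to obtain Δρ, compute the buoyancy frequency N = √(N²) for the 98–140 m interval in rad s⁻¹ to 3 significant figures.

ΔT = -6.1 K, ΔS = -1.67 psu (deep − shallow).
Δρ/ρ₀ = −αΔT + βΔS = 1.403 × 10⁻³ − 1.1857 × 10⁻³ = 2.173 × 10⁻⁴, so Δρ ≈ 0.2227 kg m⁻³.
N² = (g/ρ₀)·Δρ/Δz = g·(Δρ/ρ₀)/Δz = 9.81 × 2.173 × 10⁻⁴ / 42 = 5.0755 × 10⁻⁵ s⁻².
N = √(5.0755 × 10⁻⁵) = 7.1243 × 10⁻³ rad s⁻¹ ≈ 7.12 × 10⁻³ rad s⁻¹.

7.12 × 10⁻³ rad s⁻¹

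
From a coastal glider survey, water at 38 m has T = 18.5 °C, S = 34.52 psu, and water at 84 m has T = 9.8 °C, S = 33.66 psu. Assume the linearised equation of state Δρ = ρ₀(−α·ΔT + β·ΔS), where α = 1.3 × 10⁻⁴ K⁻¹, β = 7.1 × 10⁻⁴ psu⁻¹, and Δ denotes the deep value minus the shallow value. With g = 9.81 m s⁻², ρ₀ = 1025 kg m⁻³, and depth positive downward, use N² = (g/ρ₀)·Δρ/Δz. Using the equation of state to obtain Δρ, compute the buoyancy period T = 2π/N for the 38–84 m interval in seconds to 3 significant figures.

ΔT = -8.7 K, ΔS = -0.86 psu (deep − shallow).
Δρ/ρ₀ = −αΔT + βΔS = 1.131 × 10⁻³ − 6.106 × 10⁻⁴ = 5.204 × 10⁻⁴, so Δρ ≈ 0.5334 kg m⁻³.
N² = (g/ρ₀)·Δρ/Δz = g·(Δρ/ρ₀)/Δz = 9.81 × 5.204 × 10⁻⁴ / 46 = 1.1098 × 10⁻⁴ s⁻².
N = √(1.1098 × 10⁻⁴) = 0.010535 rad s⁻¹ → T = 2π/N = 596.41 s ≈ 596 s.

596 s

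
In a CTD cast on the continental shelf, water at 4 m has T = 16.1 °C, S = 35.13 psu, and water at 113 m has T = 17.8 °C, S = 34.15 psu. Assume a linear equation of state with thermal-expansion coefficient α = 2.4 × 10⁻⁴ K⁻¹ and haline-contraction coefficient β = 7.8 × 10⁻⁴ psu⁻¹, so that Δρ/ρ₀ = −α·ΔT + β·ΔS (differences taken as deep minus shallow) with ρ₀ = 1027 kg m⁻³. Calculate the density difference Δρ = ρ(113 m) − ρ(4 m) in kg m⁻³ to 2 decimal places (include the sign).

-1.20 kg m⁻³

ΔT = +1.7 K, ΔS = -0.98 psu (deep − shallow).
Δρ/ρ₀ = −(2.4 × 10⁻⁴)(+1.7) + (7.8 × 10⁻⁴)(-0.98) = -1.1724 × 10⁻³.
Δρ = 1027 × (-1.1724 × 10⁻³) = -1.20 kg m⁻³.
Negative Δρ: lighter below, statically unstable.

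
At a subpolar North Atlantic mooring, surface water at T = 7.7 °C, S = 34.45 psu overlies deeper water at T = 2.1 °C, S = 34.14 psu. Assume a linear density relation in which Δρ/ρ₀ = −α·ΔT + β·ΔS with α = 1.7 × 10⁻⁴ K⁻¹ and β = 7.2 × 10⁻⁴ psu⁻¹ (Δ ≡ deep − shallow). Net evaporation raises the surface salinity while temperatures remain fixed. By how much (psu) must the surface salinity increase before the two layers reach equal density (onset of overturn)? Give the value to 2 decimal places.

1.01 psu

Neutral buoyancy requires −α(T_deep − T_surf) + β(S_deep − S_surf′) = 0.
S_surf′ = S_deep − (α/β)·ΔT = 34.14 − (1.7 × 10⁻⁴/7.2 × 10⁻⁴)·(-5.6) = 35.4622 psu.
Increase required: 35.4622 − 34.45 = 1.0122 psu.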